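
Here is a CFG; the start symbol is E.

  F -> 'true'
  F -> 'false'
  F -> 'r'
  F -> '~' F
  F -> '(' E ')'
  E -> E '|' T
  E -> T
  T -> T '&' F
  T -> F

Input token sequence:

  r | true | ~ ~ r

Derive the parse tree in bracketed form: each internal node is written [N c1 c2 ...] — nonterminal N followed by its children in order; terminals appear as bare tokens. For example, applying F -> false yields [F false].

E
E | T
E | T | T
T | T | T
F | T | T
r | T | T
r | F | T
r | true | T
r | true | F
r | true | ~ F
r | true | ~ ~ F
r | true | ~ ~ r

[E [E [E [T [F r]]] | [T [F true]]] | [T [F ~ [F ~ [F r]]]]]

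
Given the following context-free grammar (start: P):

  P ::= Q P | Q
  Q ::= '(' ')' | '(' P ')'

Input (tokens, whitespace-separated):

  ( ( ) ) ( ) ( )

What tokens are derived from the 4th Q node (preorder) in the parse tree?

[P [Q ( [P [Q ( )]] )] [P [Q ( )] [P [Q ( )]]]]

( )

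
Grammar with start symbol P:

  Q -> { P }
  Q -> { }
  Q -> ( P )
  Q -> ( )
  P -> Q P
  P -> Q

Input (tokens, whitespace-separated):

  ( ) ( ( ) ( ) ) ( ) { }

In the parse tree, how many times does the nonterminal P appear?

[P [Q ( )] [P [Q ( [P [Q ( )] [P [Q ( )]]] )] [P [Q ( )] [P [Q { }]]]]]

6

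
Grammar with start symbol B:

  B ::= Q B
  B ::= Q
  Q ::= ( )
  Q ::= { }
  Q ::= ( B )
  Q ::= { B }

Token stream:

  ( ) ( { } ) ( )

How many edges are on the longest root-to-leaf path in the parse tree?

5

[B [Q ( )] [B [Q ( [B [Q { }]] )] [B [Q ( )]]]]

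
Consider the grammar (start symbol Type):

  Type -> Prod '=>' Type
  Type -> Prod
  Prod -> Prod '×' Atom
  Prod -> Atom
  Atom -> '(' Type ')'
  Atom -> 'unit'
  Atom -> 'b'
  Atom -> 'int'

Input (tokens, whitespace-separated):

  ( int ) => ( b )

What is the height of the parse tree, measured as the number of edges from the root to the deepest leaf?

[Type [Prod [Atom ( [Type [Prod [Atom int]]] )]] => [Type [Prod [Atom ( [Type [Prod [Atom b]]] )]]]]

7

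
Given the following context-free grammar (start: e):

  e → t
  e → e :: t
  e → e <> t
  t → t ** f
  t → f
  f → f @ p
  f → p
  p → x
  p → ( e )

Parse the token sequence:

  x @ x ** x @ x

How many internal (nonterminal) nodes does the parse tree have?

11

[e [t [t [f [f [p x]] @ [p x]]] ** [f [f [p x]] @ [p x]]]]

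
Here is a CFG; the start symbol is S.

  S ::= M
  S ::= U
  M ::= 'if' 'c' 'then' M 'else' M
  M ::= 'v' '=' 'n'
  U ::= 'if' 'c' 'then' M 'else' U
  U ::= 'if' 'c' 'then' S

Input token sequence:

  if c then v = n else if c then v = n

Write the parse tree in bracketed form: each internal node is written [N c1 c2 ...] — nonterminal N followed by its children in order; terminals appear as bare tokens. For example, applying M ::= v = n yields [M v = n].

[S [U if c then [M v = n] else [U if c then [S [M v = n]]]]]

S
U
if c then M else U
if c then v = n else U
if c then v = n else if c then S
if c then v = n else if c then M
if c then v = n else if c then v = n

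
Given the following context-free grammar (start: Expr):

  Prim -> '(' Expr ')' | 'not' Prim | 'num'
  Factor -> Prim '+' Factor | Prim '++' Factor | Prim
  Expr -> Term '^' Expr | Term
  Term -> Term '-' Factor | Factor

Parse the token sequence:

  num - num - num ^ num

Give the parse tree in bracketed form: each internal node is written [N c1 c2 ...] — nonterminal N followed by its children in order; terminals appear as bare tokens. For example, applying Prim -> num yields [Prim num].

[Expr [Term [Term [Term [Factor [Prim num]]] - [Factor [Prim num]]] - [Factor [Prim num]]] ^ [Expr [Term [Factor [Prim num]]]]]

Expr
Term ^ Expr
Term - Factor ^ Expr
Term - Factor - Factor ^ Expr
Factor - Factor - Factor ^ Expr
Prim - Factor - Factor ^ Expr
num - Factor - Factor ^ Expr
num - Prim - Factor ^ Expr
num - num - Factor ^ Expr
num - num - Prim ^ Expr
num - num - num ^ Expr
num - num - num ^ Term
num - num - num ^ Factor
num - num - num ^ Prim
num - num - num ^ num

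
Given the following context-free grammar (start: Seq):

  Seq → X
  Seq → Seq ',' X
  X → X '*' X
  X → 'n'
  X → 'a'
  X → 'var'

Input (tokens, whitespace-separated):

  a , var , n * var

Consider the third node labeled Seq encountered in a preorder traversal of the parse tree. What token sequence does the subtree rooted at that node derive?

a

[Seq [Seq [Seq [X a]] , [X var]] , [X [X n] * [X var]]]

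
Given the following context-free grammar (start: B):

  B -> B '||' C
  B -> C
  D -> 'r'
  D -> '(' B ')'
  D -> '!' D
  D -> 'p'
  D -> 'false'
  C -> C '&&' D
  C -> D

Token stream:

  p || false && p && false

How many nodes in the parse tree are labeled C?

[B [B [C [D p]]] || [C [C [C [D false]] && [D p]] && [D false]]]

4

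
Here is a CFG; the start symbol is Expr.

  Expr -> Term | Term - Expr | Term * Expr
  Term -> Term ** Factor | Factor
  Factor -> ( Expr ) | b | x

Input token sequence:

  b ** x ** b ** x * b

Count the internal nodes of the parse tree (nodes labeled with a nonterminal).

12

[Expr [Term [Term [Term [Term [Factor b]] ** [Factor x]] ** [Factor b]] ** [Factor x]] * [Expr [Term [Factor b]]]]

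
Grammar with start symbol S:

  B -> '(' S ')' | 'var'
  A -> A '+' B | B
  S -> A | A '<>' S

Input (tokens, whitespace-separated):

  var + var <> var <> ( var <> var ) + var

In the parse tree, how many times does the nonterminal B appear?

7

[S [A [A [B var]] + [B var]] <> [S [A [B var]] <> [S [A [A [B ( [S [A [B var]] <> [S [A [B var]]]] )]] + [B var]]]]]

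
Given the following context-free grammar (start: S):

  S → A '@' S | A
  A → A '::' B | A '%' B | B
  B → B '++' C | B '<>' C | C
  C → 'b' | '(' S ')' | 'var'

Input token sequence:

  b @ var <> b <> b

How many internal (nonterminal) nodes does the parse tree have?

12

[S [A [B [C b]]] @ [S [A [B [B [B [C var]] <> [C b]] <> [C b]]]]]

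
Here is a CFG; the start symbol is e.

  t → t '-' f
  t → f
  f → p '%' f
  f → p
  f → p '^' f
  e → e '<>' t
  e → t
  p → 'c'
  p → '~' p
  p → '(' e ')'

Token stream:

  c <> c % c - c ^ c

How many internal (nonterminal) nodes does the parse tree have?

15

[e [e [t [f [p c]]]] <> [t [t [f [p c] % [f [p c]]]] - [f [p c] ^ [f [p c]]]]]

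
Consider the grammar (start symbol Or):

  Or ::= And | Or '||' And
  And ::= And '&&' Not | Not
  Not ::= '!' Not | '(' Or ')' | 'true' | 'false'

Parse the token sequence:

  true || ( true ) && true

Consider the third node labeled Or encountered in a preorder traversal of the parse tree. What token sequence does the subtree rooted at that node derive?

[Or [Or [And [Not true]]] || [And [And [Not ( [Or [And [Not true]]] )]] && [Not true]]]

true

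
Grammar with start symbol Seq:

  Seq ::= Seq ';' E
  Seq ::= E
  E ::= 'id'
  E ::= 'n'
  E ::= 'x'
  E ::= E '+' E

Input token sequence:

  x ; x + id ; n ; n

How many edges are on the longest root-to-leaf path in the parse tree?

[Seq [Seq [Seq [Seq [E x]] ; [E [E x] + [E id]]] ; [E n]] ; [E n]]

5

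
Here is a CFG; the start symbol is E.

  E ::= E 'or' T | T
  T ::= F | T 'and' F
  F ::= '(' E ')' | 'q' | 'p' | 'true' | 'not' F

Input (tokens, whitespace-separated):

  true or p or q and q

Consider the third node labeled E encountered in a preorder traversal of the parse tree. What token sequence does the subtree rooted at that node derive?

true

[E [E [E [T [F true]]] or [T [F p]]] or [T [T [F q]] and [F q]]]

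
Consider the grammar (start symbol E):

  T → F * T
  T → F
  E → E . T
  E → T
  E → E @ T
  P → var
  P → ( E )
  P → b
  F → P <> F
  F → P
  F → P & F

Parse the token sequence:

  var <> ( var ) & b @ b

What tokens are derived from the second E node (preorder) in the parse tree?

[E [E [T [F [P var] <> [F [P ( [E [T [F [P var]]]] )] & [F [P b]]]]]] @ [T [F [P b]]]]

var <> ( var ) & b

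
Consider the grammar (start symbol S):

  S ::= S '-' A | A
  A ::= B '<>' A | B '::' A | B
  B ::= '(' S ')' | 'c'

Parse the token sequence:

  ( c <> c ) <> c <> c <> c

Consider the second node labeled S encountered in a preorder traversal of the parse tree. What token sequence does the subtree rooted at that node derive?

c <> c

[S [A [B ( [S [A [B c] <> [A [B c]]]] )] <> [A [B c] <> [A [B c] <> [A [B c]]]]]]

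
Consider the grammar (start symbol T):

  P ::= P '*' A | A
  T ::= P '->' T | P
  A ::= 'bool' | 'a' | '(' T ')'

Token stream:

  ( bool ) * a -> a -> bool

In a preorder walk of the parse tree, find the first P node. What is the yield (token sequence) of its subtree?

[T [P [P [A ( [T [P [A bool]]] )]] * [A a]] -> [T [P [A a]] -> [T [P [A bool]]]]]

( bool ) * a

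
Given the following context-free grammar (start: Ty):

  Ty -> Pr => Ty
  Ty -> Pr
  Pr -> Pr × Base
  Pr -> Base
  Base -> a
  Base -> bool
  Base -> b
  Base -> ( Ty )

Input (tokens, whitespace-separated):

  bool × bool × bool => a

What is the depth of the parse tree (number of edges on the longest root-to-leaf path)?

5

[Ty [Pr [Pr [Pr [Base bool]] × [Base bool]] × [Base bool]] => [Ty [Pr [Base a]]]]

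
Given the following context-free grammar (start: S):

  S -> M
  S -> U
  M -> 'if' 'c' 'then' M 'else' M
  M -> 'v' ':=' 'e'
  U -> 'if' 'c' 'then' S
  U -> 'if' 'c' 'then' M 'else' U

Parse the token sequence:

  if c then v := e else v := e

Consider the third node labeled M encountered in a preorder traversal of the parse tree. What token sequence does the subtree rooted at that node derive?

[S [M if c then [M v := e] else [M v := e]]]

v := e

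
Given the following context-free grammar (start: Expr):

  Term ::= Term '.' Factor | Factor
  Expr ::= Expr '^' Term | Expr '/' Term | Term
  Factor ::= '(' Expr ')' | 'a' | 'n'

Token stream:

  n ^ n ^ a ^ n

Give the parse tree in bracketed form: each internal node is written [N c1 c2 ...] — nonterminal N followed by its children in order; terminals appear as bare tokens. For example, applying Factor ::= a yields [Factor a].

Expr
Expr ^ Term
Expr ^ Term ^ Term
Expr ^ Term ^ Term ^ Term
Term ^ Term ^ Term ^ Term
Factor ^ Term ^ Term ^ Term
n ^ Term ^ Term ^ Term
n ^ Factor ^ Term ^ Term
n ^ n ^ Term ^ Term
n ^ n ^ Factor ^ Term
n ^ n ^ a ^ Term
n ^ n ^ a ^ Factor
n ^ n ^ a ^ n

[Expr [Expr [Expr [Expr [Term [Factor n]]] ^ [Term [Factor n]]] ^ [Term [Factor a]]] ^ [Term [Factor n]]]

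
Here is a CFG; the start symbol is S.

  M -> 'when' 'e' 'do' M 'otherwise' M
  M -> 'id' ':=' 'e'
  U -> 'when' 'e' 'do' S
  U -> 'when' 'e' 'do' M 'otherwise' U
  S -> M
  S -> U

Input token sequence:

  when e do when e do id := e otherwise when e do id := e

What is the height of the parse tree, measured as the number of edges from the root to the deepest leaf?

[S [U when e do [S [U when e do [M id := e] otherwise [U when e do [S [M id := e]]]]]]]

7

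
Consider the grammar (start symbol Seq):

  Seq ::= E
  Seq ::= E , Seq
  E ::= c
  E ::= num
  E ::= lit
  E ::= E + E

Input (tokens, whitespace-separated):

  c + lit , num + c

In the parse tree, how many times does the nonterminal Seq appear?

[Seq [E [E c] + [E lit]] , [Seq [E [E num] + [E c]]]]

2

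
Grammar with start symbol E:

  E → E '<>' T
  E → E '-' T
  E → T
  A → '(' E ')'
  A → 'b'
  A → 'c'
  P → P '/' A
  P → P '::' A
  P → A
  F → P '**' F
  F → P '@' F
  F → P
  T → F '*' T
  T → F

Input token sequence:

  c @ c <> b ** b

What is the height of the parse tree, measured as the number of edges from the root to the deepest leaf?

7

[E [E [T [F [P [A c]] @ [F [P [A c]]]]]] <> [T [F [P [A b]] ** [F [P [A b]]]]]]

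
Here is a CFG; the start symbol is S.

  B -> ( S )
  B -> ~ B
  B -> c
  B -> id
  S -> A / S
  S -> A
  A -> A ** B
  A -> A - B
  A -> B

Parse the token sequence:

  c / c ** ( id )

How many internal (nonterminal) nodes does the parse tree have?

[S [A [B c]] / [S [A [A [B c]] ** [B ( [S [A [B id]]] )]]]]

11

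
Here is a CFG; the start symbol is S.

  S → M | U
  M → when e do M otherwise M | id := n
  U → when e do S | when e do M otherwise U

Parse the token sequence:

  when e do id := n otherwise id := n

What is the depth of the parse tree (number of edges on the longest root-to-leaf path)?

[S [M when e do [M id := n] otherwise [M id := n]]]

3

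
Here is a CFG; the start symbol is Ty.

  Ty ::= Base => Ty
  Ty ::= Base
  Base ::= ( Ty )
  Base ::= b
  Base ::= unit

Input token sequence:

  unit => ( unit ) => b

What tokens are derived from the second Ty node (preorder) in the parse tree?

[Ty [Base unit] => [Ty [Base ( [Ty [Base unit]] )] => [Ty [Base b]]]]

( unit ) => b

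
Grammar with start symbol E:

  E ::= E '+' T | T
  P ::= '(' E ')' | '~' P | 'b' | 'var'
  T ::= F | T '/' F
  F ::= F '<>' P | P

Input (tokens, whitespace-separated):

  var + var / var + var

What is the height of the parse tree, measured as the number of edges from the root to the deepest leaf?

[E [E [E [T [F [P var]]]] + [T [T [F [P var]]] / [F [P var]]]] + [T [F [P var]]]]

6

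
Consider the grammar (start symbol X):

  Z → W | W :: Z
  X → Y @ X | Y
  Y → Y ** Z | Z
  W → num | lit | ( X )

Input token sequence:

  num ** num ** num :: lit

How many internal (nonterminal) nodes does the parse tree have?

[X [Y [Y [Y [Z [W num]]] ** [Z [W num]]] ** [Z [W num] :: [Z [W lit]]]]]

12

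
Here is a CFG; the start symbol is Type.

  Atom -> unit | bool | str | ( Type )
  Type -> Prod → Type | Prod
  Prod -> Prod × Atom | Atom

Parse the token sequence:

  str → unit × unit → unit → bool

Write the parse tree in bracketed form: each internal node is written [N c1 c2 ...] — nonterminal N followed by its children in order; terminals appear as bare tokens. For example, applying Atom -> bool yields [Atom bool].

[Type [Prod [Atom str]] → [Type [Prod [Prod [Atom unit]] × [Atom unit]] → [Type [Prod [Atom unit]] → [Type [Prod [Atom bool]]]]]]

Type
Prod → Type
Atom → Type
str → Type
str → Prod → Type
str → Prod × Atom → Type
str → Atom × Atom → Type
str → unit × Atom → Type
str → unit × unit → Type
str → unit × unit → Prod → Type
str → unit × unit → Atom → Type
str → unit × unit → unit → Type
str → unit × unit → unit → Prod
str → unit × unit → unit → Atom
str → unit × unit → unit → bool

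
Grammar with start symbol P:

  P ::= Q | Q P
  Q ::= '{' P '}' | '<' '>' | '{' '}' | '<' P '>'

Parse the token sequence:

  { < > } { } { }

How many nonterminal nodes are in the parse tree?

[P [Q { [P [Q < >]] }] [P [Q { }] [P [Q { }]]]]

8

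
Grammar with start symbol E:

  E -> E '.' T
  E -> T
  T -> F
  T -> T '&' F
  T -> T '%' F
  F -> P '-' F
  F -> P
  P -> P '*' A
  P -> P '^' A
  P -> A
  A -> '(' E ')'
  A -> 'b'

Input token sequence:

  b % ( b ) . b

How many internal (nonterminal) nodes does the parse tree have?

[E [E [T [T [F [P [A b]]]] % [F [P [A ( [E [T [F [P [A b]]]]] )]]]]] . [T [F [P [A b]]]]]

19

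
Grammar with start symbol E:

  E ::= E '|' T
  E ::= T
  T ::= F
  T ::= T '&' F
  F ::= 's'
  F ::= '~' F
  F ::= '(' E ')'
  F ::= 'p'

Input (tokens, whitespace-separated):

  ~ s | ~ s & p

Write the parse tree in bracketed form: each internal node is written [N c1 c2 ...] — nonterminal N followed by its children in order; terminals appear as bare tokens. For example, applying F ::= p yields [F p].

E
E | T
T | T
F | T
~ F | T
~ s | T
~ s | T & F
~ s | F & F
~ s | ~ F & F
~ s | ~ s & F
~ s | ~ s & p

[E [E [T [F ~ [F s]]]] | [T [T [F ~ [F s]]] & [F p]]]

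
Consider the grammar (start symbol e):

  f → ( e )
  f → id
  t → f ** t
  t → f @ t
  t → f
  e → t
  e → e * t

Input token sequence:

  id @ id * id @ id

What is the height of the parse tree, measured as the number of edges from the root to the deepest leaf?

5

[e [e [t [f id] @ [t [f id]]]] * [t [f id] @ [t [f id]]]]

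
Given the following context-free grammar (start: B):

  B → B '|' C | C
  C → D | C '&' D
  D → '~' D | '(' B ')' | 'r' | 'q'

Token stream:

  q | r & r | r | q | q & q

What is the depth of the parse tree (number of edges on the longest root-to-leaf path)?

[B [B [B [B [B [C [D q]]] | [C [C [D r]] & [D r]]] | [C [D r]]] | [C [D q]]] | [C [C [D q]] & [D q]]]

7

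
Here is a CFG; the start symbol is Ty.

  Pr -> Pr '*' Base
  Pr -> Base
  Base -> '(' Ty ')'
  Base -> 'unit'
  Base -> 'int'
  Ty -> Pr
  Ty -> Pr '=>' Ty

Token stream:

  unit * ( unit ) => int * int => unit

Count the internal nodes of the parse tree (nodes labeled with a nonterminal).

[Ty [Pr [Pr [Base unit]] * [Base ( [Ty [Pr [Base unit]]] )]] => [Ty [Pr [Pr [Base int]] * [Base int]] => [Ty [Pr [Base unit]]]]]

16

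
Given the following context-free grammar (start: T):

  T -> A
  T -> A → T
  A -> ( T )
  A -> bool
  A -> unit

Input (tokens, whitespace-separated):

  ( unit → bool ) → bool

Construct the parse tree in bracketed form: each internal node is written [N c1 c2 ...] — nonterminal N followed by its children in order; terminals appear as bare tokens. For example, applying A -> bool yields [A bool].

T
A → T
( T ) → T
( A → T ) → T
( unit → T ) → T
( unit → A ) → T
( unit → bool ) → T
( unit → bool ) → A
( unit → bool ) → bool

[T [A ( [T [A unit] → [T [A bool]]] )] → [T [A bool]]]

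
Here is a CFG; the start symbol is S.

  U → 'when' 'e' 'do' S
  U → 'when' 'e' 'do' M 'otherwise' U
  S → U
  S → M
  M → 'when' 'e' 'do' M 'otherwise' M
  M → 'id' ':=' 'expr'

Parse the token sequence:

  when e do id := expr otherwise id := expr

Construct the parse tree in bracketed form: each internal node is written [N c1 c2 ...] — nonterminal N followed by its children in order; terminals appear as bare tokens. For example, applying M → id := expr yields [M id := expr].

[S [M when e do [M id := expr] otherwise [M id := expr]]]

S
M
when e do M otherwise M
when e do id := expr otherwise M
when e do id := expr otherwise id := expr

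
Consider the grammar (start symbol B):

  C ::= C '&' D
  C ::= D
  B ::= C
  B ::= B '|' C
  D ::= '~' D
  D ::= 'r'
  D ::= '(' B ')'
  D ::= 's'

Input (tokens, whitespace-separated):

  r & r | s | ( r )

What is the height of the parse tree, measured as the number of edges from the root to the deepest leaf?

[B [B [B [C [C [D r]] & [D r]]] | [C [D s]]] | [C [D ( [B [C [D r]]] )]]]

6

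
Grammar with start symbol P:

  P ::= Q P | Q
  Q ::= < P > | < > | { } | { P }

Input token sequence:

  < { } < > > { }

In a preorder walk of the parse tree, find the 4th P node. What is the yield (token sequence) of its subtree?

{ }

[P [Q < [P [Q { }] [P [Q < >]]] >] [P [Q { }]]]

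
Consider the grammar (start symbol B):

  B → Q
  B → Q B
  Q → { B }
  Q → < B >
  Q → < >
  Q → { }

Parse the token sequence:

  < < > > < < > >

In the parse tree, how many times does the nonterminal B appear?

4

[B [Q < [B [Q < >]] >] [B [Q < [B [Q < >]] >]]]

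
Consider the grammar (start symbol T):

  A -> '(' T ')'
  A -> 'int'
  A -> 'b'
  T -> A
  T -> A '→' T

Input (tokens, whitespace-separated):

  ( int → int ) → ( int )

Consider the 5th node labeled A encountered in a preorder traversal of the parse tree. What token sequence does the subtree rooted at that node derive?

[T [A ( [T [A int] → [T [A int]]] )] → [T [A ( [T [A int]] )]]]

int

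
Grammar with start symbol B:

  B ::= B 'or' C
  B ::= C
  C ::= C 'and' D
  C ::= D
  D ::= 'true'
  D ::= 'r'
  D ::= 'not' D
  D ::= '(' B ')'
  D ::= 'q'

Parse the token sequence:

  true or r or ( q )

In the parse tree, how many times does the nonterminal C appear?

4

[B [B [B [C [D true]]] or [C [D r]]] or [C [D ( [B [C [D q]]] )]]]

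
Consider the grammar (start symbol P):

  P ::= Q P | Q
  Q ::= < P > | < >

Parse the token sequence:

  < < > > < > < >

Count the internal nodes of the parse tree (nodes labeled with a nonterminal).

8

[P [Q < [P [Q < >]] >] [P [Q < >] [P [Q < >]]]]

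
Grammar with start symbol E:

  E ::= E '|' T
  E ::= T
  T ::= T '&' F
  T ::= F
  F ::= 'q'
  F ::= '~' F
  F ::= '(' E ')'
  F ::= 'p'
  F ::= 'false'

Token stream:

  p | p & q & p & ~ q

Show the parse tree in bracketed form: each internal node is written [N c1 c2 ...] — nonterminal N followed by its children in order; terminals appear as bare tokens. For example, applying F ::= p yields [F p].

E
E | T
T | T
F | T
p | T
p | T & F
p | T & F & F
p | T & F & F & F
p | F & F & F & F
p | p & F & F & F
p | p & q & F & F
p | p & q & p & F
p | p & q & p & ~ F
p | p & q & p & ~ q

[E [E [T [F p]]] | [T [T [T [T [F p]] & [F q]] & [F p]] & [F ~ [F q]]]]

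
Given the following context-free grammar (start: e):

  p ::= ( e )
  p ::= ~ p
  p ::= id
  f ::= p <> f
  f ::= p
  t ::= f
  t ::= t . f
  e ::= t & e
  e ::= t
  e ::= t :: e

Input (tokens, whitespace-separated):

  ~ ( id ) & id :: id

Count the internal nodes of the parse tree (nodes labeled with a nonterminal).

[e [t [f [p ~ [p ( [e [t [f [p id]]]] )]]]] & [e [t [f [p id]]] :: [e [t [f [p id]]]]]]

17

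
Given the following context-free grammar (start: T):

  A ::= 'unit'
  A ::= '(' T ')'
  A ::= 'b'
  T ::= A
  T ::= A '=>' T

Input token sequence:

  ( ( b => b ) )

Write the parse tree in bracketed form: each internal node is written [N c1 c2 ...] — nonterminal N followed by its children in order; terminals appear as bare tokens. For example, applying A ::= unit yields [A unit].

T
A
( T )
( A )
( ( T ) )
( ( A => T ) )
( ( b => T ) )
( ( b => A ) )
( ( b => b ) )

[T [A ( [T [A ( [T [A b] => [T [A b]]] )]] )]]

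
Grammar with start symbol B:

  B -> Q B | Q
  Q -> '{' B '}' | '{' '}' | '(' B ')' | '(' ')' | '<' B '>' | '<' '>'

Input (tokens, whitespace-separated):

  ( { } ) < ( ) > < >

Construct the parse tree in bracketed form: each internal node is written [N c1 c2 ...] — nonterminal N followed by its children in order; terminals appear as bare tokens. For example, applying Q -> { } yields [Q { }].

[B [Q ( [B [Q { }]] )] [B [Q < [B [Q ( )]] >] [B [Q < >]]]]

B
Q B
( B ) B
( Q ) B
( { } ) B
( { } ) Q B
( { } ) < B > B
( { } ) < Q > B
( { } ) < ( ) > B
( { } ) < ( ) > Q
( { } ) < ( ) > < >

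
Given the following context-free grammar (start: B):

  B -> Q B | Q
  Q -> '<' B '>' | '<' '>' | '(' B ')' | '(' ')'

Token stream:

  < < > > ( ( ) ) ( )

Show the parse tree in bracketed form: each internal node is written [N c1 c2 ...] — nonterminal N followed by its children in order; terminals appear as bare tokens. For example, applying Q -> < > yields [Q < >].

B
Q B
< B > B
< Q > B
< < > > B
< < > > Q B
< < > > ( B ) B
< < > > ( Q ) B
< < > > ( ( ) ) B
< < > > ( ( ) ) Q
< < > > ( ( ) ) ( )

[B [Q < [B [Q < >]] >] [B [Q ( [B [Q ( )]] )] [B [Q ( )]]]]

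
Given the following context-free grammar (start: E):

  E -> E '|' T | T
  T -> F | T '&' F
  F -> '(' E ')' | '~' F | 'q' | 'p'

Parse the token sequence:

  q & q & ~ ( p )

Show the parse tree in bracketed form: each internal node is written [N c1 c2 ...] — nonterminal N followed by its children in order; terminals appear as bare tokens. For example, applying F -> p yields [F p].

E
T
T & F
T & F & F
F & F & F
q & F & F
q & q & F
q & q & ~ F
q & q & ~ ( E )
q & q & ~ ( T )
q & q & ~ ( F )
q & q & ~ ( p )

[E [T [T [T [F q]] & [F q]] & [F ~ [F ( [E [T [F p]]] )]]]]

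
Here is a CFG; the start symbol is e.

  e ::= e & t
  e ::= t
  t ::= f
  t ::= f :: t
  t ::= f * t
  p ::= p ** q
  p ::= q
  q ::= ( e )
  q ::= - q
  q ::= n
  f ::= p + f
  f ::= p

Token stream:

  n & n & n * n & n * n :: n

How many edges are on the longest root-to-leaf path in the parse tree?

8

[e [e [e [e [t [f [p [q n]]]]] & [t [f [p [q n]]]]] & [t [f [p [q n]]] * [t [f [p [q n]]]]]] & [t [f [p [q n]]] * [t [f [p [q n]]] :: [t [f [p [q n]]]]]]]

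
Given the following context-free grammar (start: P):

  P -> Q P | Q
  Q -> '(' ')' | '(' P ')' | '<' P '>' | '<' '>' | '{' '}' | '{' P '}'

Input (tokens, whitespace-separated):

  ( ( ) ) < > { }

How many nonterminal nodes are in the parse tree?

8

[P [Q ( [P [Q ( )]] )] [P [Q < >] [P [Q { }]]]]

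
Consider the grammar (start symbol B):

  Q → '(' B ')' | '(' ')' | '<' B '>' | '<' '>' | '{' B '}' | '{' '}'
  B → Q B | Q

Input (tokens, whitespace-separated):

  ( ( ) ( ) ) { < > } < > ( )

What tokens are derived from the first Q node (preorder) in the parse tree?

( ( ) ( ) )

[B [Q ( [B [Q ( )] [B [Q ( )]]] )] [B [Q { [B [Q < >]] }] [B [Q < >] [B [Q ( )]]]]]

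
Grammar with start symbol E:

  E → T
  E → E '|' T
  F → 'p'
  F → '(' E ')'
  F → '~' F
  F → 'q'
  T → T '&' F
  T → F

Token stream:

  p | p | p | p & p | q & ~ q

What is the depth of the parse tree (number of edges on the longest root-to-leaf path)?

[E [E [E [E [E [T [F p]]] | [T [F p]]] | [T [F p]]] | [T [T [F p]] & [F p]]] | [T [T [F q]] & [F ~ [F q]]]]

7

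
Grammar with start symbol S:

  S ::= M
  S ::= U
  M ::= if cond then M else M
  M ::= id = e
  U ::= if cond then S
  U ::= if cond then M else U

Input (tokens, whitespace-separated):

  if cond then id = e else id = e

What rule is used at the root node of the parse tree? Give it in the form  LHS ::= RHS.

[S [M if cond then [M id = e] else [M id = e]]]

S ::= M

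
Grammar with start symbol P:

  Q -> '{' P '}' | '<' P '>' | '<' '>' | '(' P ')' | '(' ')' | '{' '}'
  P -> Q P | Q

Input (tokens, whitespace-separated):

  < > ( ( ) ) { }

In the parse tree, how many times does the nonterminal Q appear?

[P [Q < >] [P [Q ( [P [Q ( )]] )] [P [Q { }]]]]

4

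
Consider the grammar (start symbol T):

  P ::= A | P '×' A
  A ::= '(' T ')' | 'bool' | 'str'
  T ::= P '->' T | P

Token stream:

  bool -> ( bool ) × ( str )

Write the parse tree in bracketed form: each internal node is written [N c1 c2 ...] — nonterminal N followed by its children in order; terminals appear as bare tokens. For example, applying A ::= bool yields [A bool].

[T [P [A bool]] -> [T [P [P [A ( [T [P [A bool]]] )]] × [A ( [T [P [A str]]] )]]]]

T
P -> T
A -> T
bool -> T
bool -> P
bool -> P × A
bool -> A × A
bool -> ( T ) × A
bool -> ( P ) × A
bool -> ( A ) × A
bool -> ( bool ) × A
bool -> ( bool ) × ( T )
bool -> ( bool ) × ( P )
bool -> ( bool ) × ( A )
bool -> ( bool ) × ( str )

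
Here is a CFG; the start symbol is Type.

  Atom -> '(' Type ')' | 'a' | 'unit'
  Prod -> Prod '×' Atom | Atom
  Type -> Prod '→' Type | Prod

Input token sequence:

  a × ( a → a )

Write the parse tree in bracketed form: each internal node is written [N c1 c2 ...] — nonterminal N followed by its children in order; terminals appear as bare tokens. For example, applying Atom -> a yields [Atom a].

[Type [Prod [Prod [Atom a]] × [Atom ( [Type [Prod [Atom a]] → [Type [Prod [Atom a]]]] )]]]

Type
Prod
Prod × Atom
Atom × Atom
a × Atom
a × ( Type )
a × ( Prod → Type )
a × ( Atom → Type )
a × ( a → Type )
a × ( a → Prod )
a × ( a → Atom )
a × ( a → a )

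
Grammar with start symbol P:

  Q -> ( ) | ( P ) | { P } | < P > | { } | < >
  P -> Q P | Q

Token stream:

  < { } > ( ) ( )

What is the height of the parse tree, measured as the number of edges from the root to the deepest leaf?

[P [Q < [P [Q { }]] >] [P [Q ( )] [P [Q ( )]]]]

4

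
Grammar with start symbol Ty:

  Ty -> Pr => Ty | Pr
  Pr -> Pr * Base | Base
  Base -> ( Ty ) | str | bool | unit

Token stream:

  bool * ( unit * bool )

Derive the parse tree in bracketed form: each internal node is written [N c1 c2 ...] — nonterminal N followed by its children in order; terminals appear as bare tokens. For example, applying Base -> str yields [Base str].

Ty
Pr
Pr * Base
Base * Base
bool * Base
bool * ( Ty )
bool * ( Pr )
bool * ( Pr * Base )
bool * ( Base * Base )
bool * ( unit * Base )
bool * ( unit * bool )

[Ty [Pr [Pr [Base bool]] * [Base ( [Ty [Pr [Pr [Base unit]] * [Base bool]]] )]]]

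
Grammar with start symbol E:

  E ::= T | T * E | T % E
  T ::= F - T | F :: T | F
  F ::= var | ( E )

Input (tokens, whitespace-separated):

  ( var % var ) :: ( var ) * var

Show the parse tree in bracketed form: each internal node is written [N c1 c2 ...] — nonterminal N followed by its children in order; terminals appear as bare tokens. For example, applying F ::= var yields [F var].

[E [T [F ( [E [T [F var]] % [E [T [F var]]]] )] :: [T [F ( [E [T [F var]]] )]]] * [E [T [F var]]]]

E
T * E
F :: T * E
( E ) :: T * E
( T % E ) :: T * E
( F % E ) :: T * E
( var % E ) :: T * E
( var % T ) :: T * E
( var % F ) :: T * E
( var % var ) :: T * E
( var % var ) :: F * E
( var % var ) :: ( E ) * E
( var % var ) :: ( T ) * E
( var % var ) :: ( F ) * E
( var % var ) :: ( var ) * E
( var % var ) :: ( var ) * T
( var % var ) :: ( var ) * F
( var % var ) :: ( var ) * var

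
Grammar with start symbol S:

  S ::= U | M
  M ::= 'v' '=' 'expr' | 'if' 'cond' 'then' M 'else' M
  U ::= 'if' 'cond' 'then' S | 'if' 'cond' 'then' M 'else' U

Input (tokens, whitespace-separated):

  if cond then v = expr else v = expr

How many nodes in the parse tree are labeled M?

[S [M if cond then [M v = expr] else [M v = expr]]]

3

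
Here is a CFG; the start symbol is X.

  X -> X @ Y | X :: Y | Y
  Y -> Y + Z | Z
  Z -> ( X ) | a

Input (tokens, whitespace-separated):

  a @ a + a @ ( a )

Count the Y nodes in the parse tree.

5

[X [X [X [Y [Z a]]] @ [Y [Y [Z a]] + [Z a]]] @ [Y [Z ( [X [Y [Z a]]] )]]]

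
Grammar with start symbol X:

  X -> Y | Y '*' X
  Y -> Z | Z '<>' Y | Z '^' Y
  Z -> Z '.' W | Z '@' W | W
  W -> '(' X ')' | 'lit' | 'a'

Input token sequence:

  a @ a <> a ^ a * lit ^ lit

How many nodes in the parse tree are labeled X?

[X [Y [Z [Z [W a]] @ [W a]] <> [Y [Z [W a]] ^ [Y [Z [W a]]]]] * [X [Y [Z [W lit]] ^ [Y [Z [W lit]]]]]]

2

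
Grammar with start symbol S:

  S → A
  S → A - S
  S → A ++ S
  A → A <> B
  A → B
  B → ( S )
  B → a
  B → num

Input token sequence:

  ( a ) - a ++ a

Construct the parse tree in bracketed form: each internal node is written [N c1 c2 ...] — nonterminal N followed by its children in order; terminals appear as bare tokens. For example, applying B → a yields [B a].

[S [A [B ( [S [A [B a]]] )]] - [S [A [B a]] ++ [S [A [B a]]]]]

S
A - S
B - S
( S ) - S
( A ) - S
( B ) - S
( a ) - S
( a ) - A ++ S
( a ) - B ++ S
( a ) - a ++ S
( a ) - a ++ A
( a ) - a ++ B
( a ) - a ++ a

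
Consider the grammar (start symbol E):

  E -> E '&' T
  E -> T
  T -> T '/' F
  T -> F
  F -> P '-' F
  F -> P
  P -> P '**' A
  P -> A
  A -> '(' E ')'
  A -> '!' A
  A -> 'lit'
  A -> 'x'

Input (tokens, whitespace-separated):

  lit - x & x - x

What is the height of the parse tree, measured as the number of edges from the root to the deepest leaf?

[E [E [T [F [P [A lit]] - [F [P [A x]]]]]] & [T [F [P [A x]] - [F [P [A x]]]]]]

7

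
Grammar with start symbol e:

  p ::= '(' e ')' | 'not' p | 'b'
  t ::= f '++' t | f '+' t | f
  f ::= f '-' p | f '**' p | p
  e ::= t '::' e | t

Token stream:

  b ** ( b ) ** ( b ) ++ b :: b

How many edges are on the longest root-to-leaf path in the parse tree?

9

[e [t [f [f [f [p b]] ** [p ( [e [t [f [p b]]]] )]] ** [p ( [e [t [f [p b]]]] )]] ++ [t [f [p b]]]] :: [e [t [f [p b]]]]]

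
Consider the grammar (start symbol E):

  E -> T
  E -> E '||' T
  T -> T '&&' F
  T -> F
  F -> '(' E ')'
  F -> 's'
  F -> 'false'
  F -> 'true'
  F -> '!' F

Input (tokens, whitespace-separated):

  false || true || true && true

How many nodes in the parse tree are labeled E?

3

[E [E [E [T [F false]]] || [T [F true]]] || [T [T [F true]] && [F true]]]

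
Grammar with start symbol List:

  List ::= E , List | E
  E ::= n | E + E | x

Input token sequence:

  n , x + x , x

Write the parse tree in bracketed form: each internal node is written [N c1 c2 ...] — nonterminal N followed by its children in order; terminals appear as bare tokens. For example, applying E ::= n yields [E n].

[List [E n] , [List [E [E x] + [E x]] , [List [E x]]]]

List
E , List
n , List
n , E , List
n , E + E , List
n , x + E , List
n , x + x , List
n , x + x , E
n , x + x , x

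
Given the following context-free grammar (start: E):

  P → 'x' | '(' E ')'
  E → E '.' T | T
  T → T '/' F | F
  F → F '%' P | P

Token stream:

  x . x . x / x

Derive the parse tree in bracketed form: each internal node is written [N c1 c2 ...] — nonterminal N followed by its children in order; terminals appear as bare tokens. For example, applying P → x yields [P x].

[E [E [E [T [F [P x]]]] . [T [F [P x]]]] . [T [T [F [P x]]] / [F [P x]]]]

E
E . T
E . T . T
T . T . T
F . T . T
P . T . T
x . T . T
x . F . T
x . P . T
x . x . T
x . x . T / F
x . x . F / F
x . x . P / F
x . x . x / F
x . x . x / P
x . x . x / x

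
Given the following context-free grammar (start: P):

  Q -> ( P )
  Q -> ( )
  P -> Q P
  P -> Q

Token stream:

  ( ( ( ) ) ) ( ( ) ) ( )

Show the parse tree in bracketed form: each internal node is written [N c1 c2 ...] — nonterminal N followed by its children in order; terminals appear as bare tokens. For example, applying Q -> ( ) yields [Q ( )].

[P [Q ( [P [Q ( [P [Q ( )]] )]] )] [P [Q ( [P [Q ( )]] )] [P [Q ( )]]]]

P
Q P
( P ) P
( Q ) P
( ( P ) ) P
( ( Q ) ) P
( ( ( ) ) ) P
( ( ( ) ) ) Q P
( ( ( ) ) ) ( P ) P
( ( ( ) ) ) ( Q ) P
( ( ( ) ) ) ( ( ) ) P
( ( ( ) ) ) ( ( ) ) Q
( ( ( ) ) ) ( ( ) ) ( )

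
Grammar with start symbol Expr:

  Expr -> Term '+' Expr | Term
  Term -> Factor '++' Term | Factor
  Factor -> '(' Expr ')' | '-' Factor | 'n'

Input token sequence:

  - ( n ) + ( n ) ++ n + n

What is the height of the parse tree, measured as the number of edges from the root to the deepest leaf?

[Expr [Term [Factor - [Factor ( [Expr [Term [Factor n]]] )]]] + [Expr [Term [Factor ( [Expr [Term [Factor n]]] )] ++ [Term [Factor n]]] + [Expr [Term [Factor n]]]]]

7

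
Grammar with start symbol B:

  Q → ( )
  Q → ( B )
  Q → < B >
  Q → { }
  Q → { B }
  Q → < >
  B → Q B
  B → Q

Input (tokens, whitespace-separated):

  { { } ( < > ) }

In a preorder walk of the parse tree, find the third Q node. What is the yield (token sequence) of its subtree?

[B [Q { [B [Q { }] [B [Q ( [B [Q < >]] )]]] }]]

( < > )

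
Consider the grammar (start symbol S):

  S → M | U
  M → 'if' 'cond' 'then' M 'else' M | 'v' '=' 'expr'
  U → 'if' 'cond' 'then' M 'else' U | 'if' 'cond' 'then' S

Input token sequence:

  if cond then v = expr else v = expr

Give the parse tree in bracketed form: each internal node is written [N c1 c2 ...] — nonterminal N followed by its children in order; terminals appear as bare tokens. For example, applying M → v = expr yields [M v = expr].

[S [M if cond then [M v = expr] else [M v = expr]]]

S
M
if cond then M else M
if cond then v = expr else M
if cond then v = expr else v = expr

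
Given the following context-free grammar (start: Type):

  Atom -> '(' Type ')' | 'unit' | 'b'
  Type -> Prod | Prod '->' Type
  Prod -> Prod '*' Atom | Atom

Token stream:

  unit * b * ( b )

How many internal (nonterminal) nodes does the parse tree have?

10

[Type [Prod [Prod [Prod [Atom unit]] * [Atom b]] * [Atom ( [Type [Prod [Atom b]]] )]]]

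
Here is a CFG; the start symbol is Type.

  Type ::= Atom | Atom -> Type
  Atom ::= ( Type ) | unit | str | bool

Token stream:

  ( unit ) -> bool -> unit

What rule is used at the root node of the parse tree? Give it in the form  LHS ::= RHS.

[Type [Atom ( [Type [Atom unit]] )] -> [Type [Atom bool] -> [Type [Atom unit]]]]

Type ::= Atom -> Type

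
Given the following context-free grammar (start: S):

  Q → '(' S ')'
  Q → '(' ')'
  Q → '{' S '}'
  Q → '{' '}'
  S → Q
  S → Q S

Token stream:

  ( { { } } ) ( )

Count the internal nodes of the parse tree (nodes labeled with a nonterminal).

8

[S [Q ( [S [Q { [S [Q { }]] }]] )] [S [Q ( )]]]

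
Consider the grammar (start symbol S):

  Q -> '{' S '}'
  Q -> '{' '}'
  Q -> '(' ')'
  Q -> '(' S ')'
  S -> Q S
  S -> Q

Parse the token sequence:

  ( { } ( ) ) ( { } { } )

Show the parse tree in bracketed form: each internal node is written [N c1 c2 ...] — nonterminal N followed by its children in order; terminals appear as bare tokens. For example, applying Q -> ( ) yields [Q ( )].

S
Q S
( S ) S
( Q S ) S
( { } S ) S
( { } Q ) S
( { } ( ) ) S
( { } ( ) ) Q
( { } ( ) ) ( S )
( { } ( ) ) ( Q S )
( { } ( ) ) ( { } S )
( { } ( ) ) ( { } Q )
( { } ( ) ) ( { } { } )

[S [Q ( [S [Q { }] [S [Q ( )]]] )] [S [Q ( [S [Q { }] [S [Q { }]]] )]]]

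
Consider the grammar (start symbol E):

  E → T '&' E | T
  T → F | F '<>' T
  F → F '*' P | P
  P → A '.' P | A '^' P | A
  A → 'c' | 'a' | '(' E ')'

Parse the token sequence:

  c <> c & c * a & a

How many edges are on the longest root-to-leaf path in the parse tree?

7

[E [T [F [P [A c]]] <> [T [F [P [A c]]]]] & [E [T [F [F [P [A c]]] * [P [A a]]]] & [E [T [F [P [A a]]]]]]]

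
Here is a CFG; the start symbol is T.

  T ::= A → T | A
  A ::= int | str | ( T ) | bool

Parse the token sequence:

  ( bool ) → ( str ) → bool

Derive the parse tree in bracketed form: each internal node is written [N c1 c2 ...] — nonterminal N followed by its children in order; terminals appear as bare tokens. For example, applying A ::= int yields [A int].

T
A → T
( T ) → T
( A ) → T
( bool ) → T
( bool ) → A → T
( bool ) → ( T ) → T
( bool ) → ( A ) → T
( bool ) → ( str ) → T
( bool ) → ( str ) → A
( bool ) → ( str ) → bool

[T [A ( [T [A bool]] )] → [T [A ( [T [A str]] )] → [T [A bool]]]]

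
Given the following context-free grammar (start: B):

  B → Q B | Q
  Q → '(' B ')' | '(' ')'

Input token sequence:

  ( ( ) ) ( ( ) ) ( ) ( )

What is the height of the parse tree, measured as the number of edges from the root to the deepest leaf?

[B [Q ( [B [Q ( )]] )] [B [Q ( [B [Q ( )]] )] [B [Q ( )] [B [Q ( )]]]]]

5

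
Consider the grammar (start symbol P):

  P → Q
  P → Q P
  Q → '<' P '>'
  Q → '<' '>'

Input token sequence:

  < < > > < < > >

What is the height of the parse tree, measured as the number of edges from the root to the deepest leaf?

5

[P [Q < [P [Q < >]] >] [P [Q < [P [Q < >]] >]]]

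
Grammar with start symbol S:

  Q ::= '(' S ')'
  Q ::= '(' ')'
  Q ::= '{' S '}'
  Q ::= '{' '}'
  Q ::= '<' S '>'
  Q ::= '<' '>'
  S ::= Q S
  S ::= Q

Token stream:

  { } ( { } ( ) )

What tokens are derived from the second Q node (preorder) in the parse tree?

( { } ( ) )

[S [Q { }] [S [Q ( [S [Q { }] [S [Q ( )]]] )]]]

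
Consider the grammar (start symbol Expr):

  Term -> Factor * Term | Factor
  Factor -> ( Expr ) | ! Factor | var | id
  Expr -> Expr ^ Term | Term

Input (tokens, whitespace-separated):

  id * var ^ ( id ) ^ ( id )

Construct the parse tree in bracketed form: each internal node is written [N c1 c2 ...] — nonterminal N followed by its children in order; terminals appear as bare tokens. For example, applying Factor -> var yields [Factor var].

[Expr [Expr [Expr [Term [Factor id] * [Term [Factor var]]]] ^ [Term [Factor ( [Expr [Term [Factor id]]] )]]] ^ [Term [Factor ( [Expr [Term [Factor id]]] )]]]

Expr
Expr ^ Term
Expr ^ Term ^ Term
Term ^ Term ^ Term
Factor * Term ^ Term ^ Term
id * Term ^ Term ^ Term
id * Factor ^ Term ^ Term
id * var ^ Term ^ Term
id * var ^ Factor ^ Term
id * var ^ ( Expr ) ^ Term
id * var ^ ( Term ) ^ Term
id * var ^ ( Factor ) ^ Term
id * var ^ ( id ) ^ Term
id * var ^ ( id ) ^ Factor
id * var ^ ( id ) ^ ( Expr )
id * var ^ ( id ) ^ ( Term )
id * var ^ ( id ) ^ ( Factor )
id * var ^ ( id ) ^ ( id )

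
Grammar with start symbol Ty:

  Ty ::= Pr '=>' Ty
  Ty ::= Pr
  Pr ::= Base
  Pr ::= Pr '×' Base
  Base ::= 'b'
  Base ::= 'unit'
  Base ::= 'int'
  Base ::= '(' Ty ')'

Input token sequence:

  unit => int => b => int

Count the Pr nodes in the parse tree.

4

[Ty [Pr [Base unit]] => [Ty [Pr [Base int]] => [Ty [Pr [Base b]] => [Ty [Pr [Base int]]]]]]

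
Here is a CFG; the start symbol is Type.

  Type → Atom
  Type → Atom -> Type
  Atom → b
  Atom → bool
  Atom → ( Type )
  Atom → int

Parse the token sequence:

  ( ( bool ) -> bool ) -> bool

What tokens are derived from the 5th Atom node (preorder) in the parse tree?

bool

[Type [Atom ( [Type [Atom ( [Type [Atom bool]] )] -> [Type [Atom bool]]] )] -> [Type [Atom bool]]]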